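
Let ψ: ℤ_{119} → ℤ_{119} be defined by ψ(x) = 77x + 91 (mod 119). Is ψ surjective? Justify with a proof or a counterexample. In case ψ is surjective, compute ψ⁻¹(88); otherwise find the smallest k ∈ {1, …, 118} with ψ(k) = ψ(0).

Since gcd(77, 119) = 7, we have 77x ≡ 0 (mod 7) for all x, so ψ(x) ≡ 0 (mod 7).
But 1 ≢ 0 (mod 7), so 1 ∈ ℤ_{119} has no preimage. Hence ψ is not surjective.
Since ψ is not surjective, we find the least positive k with ψ(k) = ψ(0): this means 77k ≡ 0 (mod 119), i.e. 119 ∣ 77k. Since gcd(77, 119) = 7, dividing through by 7 this holds exactly when 17 ∣ 11k, and as gcd(11, 17) = 1, exactly when 17 ∣ k.
The smallest positive such k is 17.

17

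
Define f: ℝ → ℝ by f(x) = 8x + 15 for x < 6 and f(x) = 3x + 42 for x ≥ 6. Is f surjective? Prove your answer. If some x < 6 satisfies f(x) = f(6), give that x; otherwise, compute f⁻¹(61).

Both pieces are strictly increasing (slopes 8 and 3), so each is injective on its own interval.
The left piece maps (−∞, 6) onto (−∞, 63); the right piece maps [6, ∞) onto [60, ∞).
The union (−∞, 63) ∪ [60, ∞) covers ℝ, so f is surjective.
For the follow-up: the images overlap, so an x < 6 with f(x) = f(6) exists. f(6) = 60; solving 8x + 15 = 60 for x < 6 gives x = (60 − 15)/8 = 45/8.

45/8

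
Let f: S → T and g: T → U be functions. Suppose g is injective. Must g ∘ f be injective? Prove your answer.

not injective

No. Take S = {1, 2}, T = U = {1, 2, 3, 4}, f(1) = f(2) = 1, and g = identity (injective).
Then (g ∘ f)(1) = (g ∘ f)(2) = 1 with 1 ≠ 2, so g ∘ f is not injective.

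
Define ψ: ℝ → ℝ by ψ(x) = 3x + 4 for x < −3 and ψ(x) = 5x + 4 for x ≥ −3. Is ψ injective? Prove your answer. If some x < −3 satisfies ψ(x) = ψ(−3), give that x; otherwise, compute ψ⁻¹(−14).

Both pieces are strictly increasing (slopes 3 and 5), so each is injective on its own interval.
The left piece maps (−∞, −3) onto (−∞, −5); the right piece maps [−3, ∞) onto [−11, ∞).
These images overlap. In particular ψ(−3) = −11 (right piece), and solving 3x + 4 = −11 on the left piece gives x = −5 < −3.
So ψ(−5) = ψ(−3) with −5 ≠ −3, and ψ is not injective. This x = −5 is the requested value below −3.

-5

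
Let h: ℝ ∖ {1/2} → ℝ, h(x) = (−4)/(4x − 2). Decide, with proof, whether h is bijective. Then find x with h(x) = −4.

3/4

If h(x) = 0, cross-multiplying gives 4(−4) = 0(4x − 2), which simplifies to −16 = 0 — false.  So 0 has no preimage and h is not surjective.
Hence h is not bijective.
Solving h(x) = −4: cross-multiplying gives −4 = −4(4x − 2), which rearranges to 16x = 12, so x = 3/4.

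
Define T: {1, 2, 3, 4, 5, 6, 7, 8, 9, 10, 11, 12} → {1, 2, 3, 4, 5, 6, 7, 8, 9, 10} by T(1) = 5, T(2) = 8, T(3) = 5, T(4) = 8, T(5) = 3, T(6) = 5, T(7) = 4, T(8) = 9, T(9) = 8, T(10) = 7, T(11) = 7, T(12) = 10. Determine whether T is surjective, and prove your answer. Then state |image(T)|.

No element maps to 1, so T is not surjective.
The image of T is {3, 4, 5, 7, 8, 9, 10}, which has 7 elements.

7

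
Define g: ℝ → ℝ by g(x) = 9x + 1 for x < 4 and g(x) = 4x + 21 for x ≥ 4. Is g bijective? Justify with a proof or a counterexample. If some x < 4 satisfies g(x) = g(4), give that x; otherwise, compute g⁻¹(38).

17/4

Both pieces are strictly increasing (slopes 9 and 4), so each is injective on its own interval.
The left piece maps (−∞, 4) onto (−∞, 37); the right piece maps [4, ∞) onto [37, ∞).
Since 37 = 37, the images partition ℝ: g is injective and surjective, hence bijective.
Because the two images are disjoint, no x < 4 has g(x) = g(4), so we compute g⁻¹(38): 38 lies in [37, ∞), so solve 4x + 21 = 38: x = (38 − 21)/4 = 17/4.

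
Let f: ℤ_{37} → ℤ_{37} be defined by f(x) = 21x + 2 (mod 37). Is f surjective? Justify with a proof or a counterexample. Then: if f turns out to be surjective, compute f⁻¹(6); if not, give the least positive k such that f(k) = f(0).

9

Since gcd(21, 37) = 1, 21 is invertible modulo 37. Euclid's algorithm: 37 = 1·21 + 16, 21 = 1·16 + 5, 16 = 3·5 + 1; back-substituting gives 1 = 30·21 − 17·37, so 21⁻¹ ≡ 30 (mod 37).
For any y ∈ ℤ_{37}, x = 30(y − 2) mod 37 satisfies f(x) = 21·30(y − 2) + 2 ≡ y (since 21·30 ≡ 1 mod 37). So every y has a preimage.
Hence f is surjective.
Since f is surjective, we compute f⁻¹(6): solve 21x + 2 ≡ 6 (mod 37), i.e. 21x ≡ 4 (mod 37).
Multiplying by 21⁻¹ = 30 gives x ≡ 30·4 = 120 = 3·37 + 9 ≡ 9 (mod 37).
Check: f(9) = 21·9 + 2 = 191 = 5·37 + 6 ≡ 6 (mod 37).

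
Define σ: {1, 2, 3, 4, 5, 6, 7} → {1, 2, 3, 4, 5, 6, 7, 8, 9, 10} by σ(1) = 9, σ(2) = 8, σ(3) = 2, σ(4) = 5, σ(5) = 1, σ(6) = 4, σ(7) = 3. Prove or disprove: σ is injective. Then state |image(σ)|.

The values σ(1), …, σ(7) are 9, 8, 2, 5, 1, 4, 3 — all distinct.
So σ(a) = σ(b) only when a = b, and σ is injective.
The image of σ is {1, 2, 3, 4, 5, 8, 9}, which has 7 elements.

7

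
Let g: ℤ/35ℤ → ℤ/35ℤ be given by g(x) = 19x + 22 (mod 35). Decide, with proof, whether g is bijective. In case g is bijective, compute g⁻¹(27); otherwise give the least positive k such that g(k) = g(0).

15

If g(x_1) = g(x_2), then 19x_1 ≡ 19x_2 (mod 35). Because gcd(19, 35) = 1, we may cancel 19 to get x_1 ≡ x_2 (mod 35).
We now compute 19⁻¹ mod 35 explicitly. Euclid's algorithm: 35 = 1·19 + 16, 19 = 1·16 + 3, 16 = 5·3 + 1; back-substituting gives 1 = 24·19 − 13·35, so 19⁻¹ ≡ 24 (mod 35).
Then y ↦ 24(y − 22) is a two-sided inverse to g, so every y ∈ ℤ/35ℤ has a preimage.
Therefore g is bijective.
Since g is bijective, we compute g⁻¹(27): solve 19x + 22 ≡ 27 (mod 35), i.e. 19x ≡ 5 (mod 35).
Multiplying by 19⁻¹ = 24 gives x ≡ 24·5 = 120 = 3·35 + 15 ≡ 15 (mod 35).
Check: g(15) = 19·15 + 22 = 307 = 8·35 + 27 ≡ 27 (mod 35).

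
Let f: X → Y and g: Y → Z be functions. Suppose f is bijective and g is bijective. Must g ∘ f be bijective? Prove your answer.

Injectivity: if g(f(u)) = g(f(v)) then f(u) = f(v) (g injective) so u = v (f injective).
Surjectivity: for c ∈ Z pick b with g(b) = c, then a with f(a) = b; then (g ∘ f)(a) = c.
Therefore g ∘ f is bijective.

bijective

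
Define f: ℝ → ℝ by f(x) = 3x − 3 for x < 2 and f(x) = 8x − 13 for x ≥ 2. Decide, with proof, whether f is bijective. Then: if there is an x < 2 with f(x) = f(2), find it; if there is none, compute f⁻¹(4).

17/8

Both pieces are strictly increasing (slopes 3 and 8), so each is injective on its own interval.
The left piece maps (−∞, 2) onto (−∞, 3); the right piece maps [2, ∞) onto [3, ∞).
Since 3 = 3, the images partition ℝ: f is injective and surjective, hence bijective.
Because the two images are disjoint, no x < 2 has f(x) = f(2), so we compute f⁻¹(4): 4 lies in [3, ∞), so solve 8x − 13 = 4: x = (4 + 13)/8 = 17/8.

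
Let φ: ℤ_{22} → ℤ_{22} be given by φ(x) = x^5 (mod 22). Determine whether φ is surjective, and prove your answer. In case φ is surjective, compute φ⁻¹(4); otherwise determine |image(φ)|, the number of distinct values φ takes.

φ(1) = 1^5 = 1.
φ(3): Repeated squaring mod 22: 3^1 ≡ 3, 3^2 ≡ 3² = 9, 3^4 ≡ 9² = 81 ≡ 15. Since 5 = 4 + 1, 3^5 ≡ 15·3: 15·3 = 45 ≡ 1. So 3^5 ≡ 1 (mod 22).
So φ(1) = φ(3) = 1 while 1 ≠ 3, so φ is not injective.
A non-injective map from the 22-element set ℤ_{22} to itself takes at most 21 distinct values, so it cannot be surjective. Hence φ is not surjective.
Since φ is not surjective, we determine |image(φ)|. Computing x^5 mod 22 for each x (by repeated squaring, reducing mod 22 at every step), the values φ(0), φ(1), …, φ(21) are: 0, 1, 10, 1, 12, 1, 10, 21, 10, 1, 10, 11, 12, 21, 12, 1, 12, 21, 10, 21, 12, 21.
The distinct values are {0, 1, 10, 11, 12, 21}; there are 6 of them.

6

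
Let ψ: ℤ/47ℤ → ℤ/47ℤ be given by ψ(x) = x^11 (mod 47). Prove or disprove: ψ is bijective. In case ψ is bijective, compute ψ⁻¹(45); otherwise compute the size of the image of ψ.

35

Since 47 is prime, the nonzero elements of ℤ/47ℤ form a cyclic group of order 46.
As gcd(11, 46) = 1, raising to the 11th power is a bijection on this group: if s^11 ≡ t^11 then (st^{−1})^11 = 1, and the only element of order dividing gcd(11, 46) = 1 is 1, so s = t.
With ψ(0) = 0 this makes ψ injective on all of ℤ/47ℤ, hence bijective (finite equal-size domain and codomain). In particular ψ is bijective.
Since ψ is bijective, we find the preimage of 45. The inverse of x ↦ x^11 on (ℤ/47ℤ)^× is x ↦ x^21, because 11·21 = 231 = 5·46 + 1 ≡ 1 (mod 46) and x^{46} = 1 for x ≠ 0 (Fermat). So ψ⁻¹(45) = 45^21 mod 47.
Repeated squaring mod 47: 45^1 ≡ 45, 45^2 ≡ 45² = 2025 ≡ 4, 45^4 ≡ 4² = 16, 45^8 ≡ 16² = 256 ≡ 21, 45^16 ≡ 21² = 441 ≡ 18. Since 21 = 16 + 4 + 1, 45^21 ≡ 18·16·45: 18·16 = 288 ≡ 6, then 6·45 = 270 ≡ 35. So 45^21 ≡ 35 (mod 47).
Hence ψ⁻¹(45) = 35.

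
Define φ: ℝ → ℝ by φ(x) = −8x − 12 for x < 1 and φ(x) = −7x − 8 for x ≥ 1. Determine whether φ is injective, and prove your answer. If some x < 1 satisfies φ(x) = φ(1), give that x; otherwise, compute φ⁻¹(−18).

3/8

Both pieces are strictly decreasing (slopes −8 and −7), so each is injective on its own interval.
The left piece maps (−∞, 1) onto (−20, ∞); the right piece maps [1, ∞) onto (−∞, −15].
These images overlap. In particular φ(1) = −15 (right piece), and solving −8x − 12 = −15 on the left piece gives x = 3/8 < 1.
So φ(3/8) = φ(1) with 3/8 ≠ 1, and φ is not injective. This x = 3/8 is the requested value below 1.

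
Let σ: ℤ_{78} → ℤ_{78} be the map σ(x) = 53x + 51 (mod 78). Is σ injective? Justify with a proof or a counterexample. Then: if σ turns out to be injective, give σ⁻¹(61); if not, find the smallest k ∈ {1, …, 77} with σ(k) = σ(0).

If σ(x_1) = σ(x_2), then 53x_1 ≡ 53x_2 (mod 78). Because gcd(53, 78) = 1, we may cancel 53 to get x_1 ≡ x_2 (mod 78).
Therefore σ is injective.
We now compute 53⁻¹ mod 78 explicitly. Euclid's algorithm: 78 = 1·53 + 25, 53 = 2·25 + 3, 25 = 8·3 + 1; back-substituting gives 1 = 53·53 − 36·78, so 53⁻¹ ≡ 53 (mod 78).
Since σ is injective, we compute σ⁻¹(61): solve 53x + 51 ≡ 61 (mod 78), i.e. 53x ≡ 10 (mod 78).
Multiplying by 53⁻¹ = 53 gives x ≡ 53·10 = 530 = 6·78 + 62 ≡ 62 (mod 78).
Check: σ(62) = 53·62 + 51 = 3337 = 42·78 + 61 ≡ 61 (mod 78).

62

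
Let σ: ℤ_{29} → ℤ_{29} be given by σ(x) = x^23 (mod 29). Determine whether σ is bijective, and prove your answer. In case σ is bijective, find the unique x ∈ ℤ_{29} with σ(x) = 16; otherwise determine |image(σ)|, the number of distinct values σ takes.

25

Since 29 is prime, the nonzero elements of ℤ_{29} form a cyclic group of order 28.
As gcd(23, 28) = 1, raising to the 23rd power is a bijection on this group: if u^23 ≡ v^23 then (uv^{−1})^23 = 1, and the only element of order dividing gcd(23, 28) = 1 is 1, so u = v.
With σ(0) = 0 this makes σ injective on all of ℤ_{29}, hence bijective (finite equal-size domain and codomain). In particular σ is bijective.
Since σ is bijective, we find the preimage of 16. The inverse of x ↦ x^23 on (ℤ_{29})^× is x ↦ x^11, because 23·11 = 253 = 9·28 + 1 ≡ 1 (mod 28) and x^{28} = 1 for x ≠ 0 (Fermat). So σ⁻¹(16) = 16^11 mod 29.
Repeated squaring mod 29: 16^1 ≡ 16, 16^2 ≡ 16² = 256 ≡ 24, 16^4 ≡ 24² = 576 ≡ 25, 16^8 ≡ 25² = 625 ≡ 16. Since 11 = 8 + 2 + 1, 16^11 ≡ 16·24·16: 16·24 = 384 ≡ 7, then 7·16 = 112 ≡ 25. So 16^11 ≡ 25 (mod 29).
Hence σ⁻¹(16) = 25.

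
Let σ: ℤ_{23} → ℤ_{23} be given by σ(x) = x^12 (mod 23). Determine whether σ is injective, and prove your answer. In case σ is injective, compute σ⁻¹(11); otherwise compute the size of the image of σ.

12

σ(11): Repeated squaring mod 23: 11^1 ≡ 11, 11^2 ≡ 11² = 121 ≡ 6, 11^4 ≡ 6² = 36 ≡ 13, 11^8 ≡ 13² = 169 ≡ 8. Since 12 = 8 + 4, 11^12 ≡ 8·13: 8·13 = 104 ≡ 12. So 11^12 ≡ 12 (mod 23).
σ(12): Repeated squaring mod 23: 12^1 ≡ 12, 12^2 ≡ 12² = 144 ≡ 6, 12^4 ≡ 6² = 36 ≡ 13, 12^8 ≡ 13² = 169 ≡ 8. Since 12 = 8 + 4, 12^12 ≡ 8·13: 8·13 = 104 ≡ 12. So 12^12 ≡ 12 (mod 23).
So σ(11) = σ(12) = 12 while 11 ≠ 12, so σ is not injective.
Since σ is not injective, we determine |image(σ)|. Computing x^12 mod 23 for each x (by repeated squaring, reducing mod 23 at every step), the values σ(0), σ(1), …, σ(22) are: 0, 1, 2, 3, 4, 18, 6, 16, 8, 9, 13, 12, 12, 13, 9, 8, 16, 6, 18, 4, 3, 2, 1.
The distinct values are {0, 1, 2, 3, 4, 6, 8, 9, 12, 13, 16, 18}; there are 12 of them.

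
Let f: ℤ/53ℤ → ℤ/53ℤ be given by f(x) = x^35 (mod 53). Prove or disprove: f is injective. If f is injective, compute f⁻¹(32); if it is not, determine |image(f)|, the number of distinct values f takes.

14

Since 53 is prime, the nonzero elements of ℤ/53ℤ form a cyclic group of order 52.
As gcd(35, 52) = 1, raising to the 35th power is a bijection on this group: if s^35 ≡ t^35 then (st^{−1})^35 = 1, and the only element of order dividing gcd(35, 52) = 1 is 1, so s = t.
With f(0) = 0 this makes f injective on all of ℤ/53ℤ, hence bijective (finite equal-size domain and codomain). In particular f is injective.
Since f is injective, we find the preimage of 32. The inverse of x ↦ x^35 on (ℤ/53ℤ)^× is x ↦ x^3, because 35·3 = 105 = 2·52 + 1 ≡ 1 (mod 52) and x^{52} = 1 for x ≠ 0 (Fermat). So f⁻¹(32) = 32^3 mod 53.
Repeated squaring mod 53: 32^1 ≡ 32, 32^2 ≡ 32² = 1024 ≡ 17. Since 3 = 2 + 1, 32^3 ≡ 17·32: 17·32 = 544 ≡ 14. So 32^3 ≡ 14 (mod 53).
Hence f⁻¹(32) = 14.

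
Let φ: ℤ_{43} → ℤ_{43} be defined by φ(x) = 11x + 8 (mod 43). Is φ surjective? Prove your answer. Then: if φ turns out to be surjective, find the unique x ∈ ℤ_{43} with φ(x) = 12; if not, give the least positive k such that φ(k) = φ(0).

Recall: surjectivity means every element of the codomain has a preimage under φ.
Since gcd(11, 43) = 1, 11 is invertible modulo 43. Euclid's algorithm: 43 = 3·11 + 10, 11 = 1·10 + 1; back-substituting gives 1 = 4·11 − 1·43, so 11⁻¹ ≡ 4 (mod 43).
Then y ↦ 4(y − 8) is a two-sided inverse to φ, so every y ∈ ℤ_{43} has a preimage.
Therefore φ is surjective.
Since φ is surjective, we compute φ⁻¹(12): solve 11x + 8 ≡ 12 (mod 43), i.e. 11x ≡ 4 (mod 43).
Multiplying by 11⁻¹ = 4 gives x ≡ 4·4 = 16 ≡ 16 (mod 43).
Check: φ(16) = 11·16 + 8 = 184 = 4·43 + 12 ≡ 12 (mod 43).

16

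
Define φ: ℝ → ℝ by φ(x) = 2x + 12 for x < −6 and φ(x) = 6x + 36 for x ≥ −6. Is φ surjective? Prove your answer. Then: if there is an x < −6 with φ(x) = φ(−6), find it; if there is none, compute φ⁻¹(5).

Both pieces are strictly increasing (slopes 2 and 6), so each is injective on its own interval.
The left piece maps (−∞, −6) onto (−∞, 0); the right piece maps [−6, ∞) onto [0, ∞).
These images together cover ℝ, so φ is surjective.
Because the two images are disjoint, no x < −6 has φ(x) = φ(−6), so we compute φ⁻¹(5): 5 lies in [0, ∞), so solve 6x + 36 = 5: x = (5 − 36)/6 = −31/6.

-31/6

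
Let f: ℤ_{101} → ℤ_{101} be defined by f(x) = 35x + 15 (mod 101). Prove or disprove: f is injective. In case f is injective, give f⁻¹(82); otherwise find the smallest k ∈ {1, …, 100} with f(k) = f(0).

Recall that injectivity means: for all u, v in the domain, f(u) = f(v) implies u = v.
If f(u) = f(v), then 35u ≡ 35v (mod 101). Because gcd(35, 101) = 1, we may cancel 35 to get u ≡ v (mod 101).
Thus f is injective.
We now compute 35⁻¹ mod 101 explicitly. Euclid's algorithm: 101 = 2·35 + 31, 35 = 1·31 + 4, 31 = 7·4 + 3, 4 = 1·3 + 1; back-substituting gives 1 = 26·35 − 9·101, so 35⁻¹ ≡ 26 (mod 101).
Since f is injective, we compute f⁻¹(82): solve 35x + 15 ≡ 82 (mod 101), i.e. 35x ≡ 67 (mod 101).
Multiplying by 35⁻¹ = 26 gives x ≡ 26·67 = 1742 = 17·101 + 25 ≡ 25 (mod 101).
Check: f(25) = 35·25 + 15 = 890 = 8·101 + 82 ≡ 82 (mod 101).

25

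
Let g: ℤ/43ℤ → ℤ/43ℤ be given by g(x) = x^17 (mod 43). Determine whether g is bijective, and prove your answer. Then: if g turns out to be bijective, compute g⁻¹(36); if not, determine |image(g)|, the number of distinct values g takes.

Since 43 is prime, the nonzero elements of ℤ/43ℤ form a cyclic group of order 42.
As gcd(17, 42) = 1, raising to the 17th power is a bijection on this group: if s^17 ≡ t^17 then (st^{−1})^17 = 1, and the only element of order dividing gcd(17, 42) = 1 is 1, so s = t.
With g(0) = 0 this makes g injective on all of ℤ/43ℤ, hence bijective (finite equal-size domain and codomain). In particular g is bijective.
Since g is bijective, we find the preimage of 36. The inverse of x ↦ x^17 on (ℤ/43ℤ)^× is x ↦ x^5, because 17·5 = 85 = 2·42 + 1 ≡ 1 (mod 42) and x^{42} = 1 for x ≠ 0 (Fermat). So g⁻¹(36) = 36^5 mod 43.
Repeated squaring mod 43: 36^1 ≡ 36, 36^2 ≡ 36² = 1296 ≡ 6, 36^4 ≡ 6² = 36. Since 5 = 4 + 1, 36^5 ≡ 36·36: 36·36 = 1296 ≡ 6. So 36^5 ≡ 6 (mod 43).
Hence g⁻¹(36) = 6.

6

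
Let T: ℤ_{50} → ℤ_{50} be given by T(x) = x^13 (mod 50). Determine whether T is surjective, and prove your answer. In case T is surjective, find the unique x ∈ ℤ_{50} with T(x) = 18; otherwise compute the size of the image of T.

42

T(0) = 0^13 = 0.
T(10): Repeated squaring mod 50: 10^1 ≡ 10, 10^2 ≡ 10² = 100 ≡ 0, 10^4 ≡ 0² = 0, 10^8 ≡ 0² = 0. Since 13 = 8 + 4 + 1, 10^13 ≡ 0·0·10: 0·0 = 0, then 0·10 = 0. So 10^13 ≡ 0 (mod 50).
So T(0) = T(10) = 0 while 0 ≠ 10, thus T is not injective.
A non-injective map from the 50-element set ℤ_{50} to itself takes at most 49 distinct values, so it cannot be surjective. Therefore T is not surjective.
Since T is not surjective, we determine |image(T)|. Computing x^13 mod 50 for each x (by repeated squaring, reducing mod 50 at every step), the values T(0), T(1), …, T(49) are: 0, 1, 42, 23, 14, 25, 16, 7, 38, 29, 0, 31, 22, 3, 44, 25, 46, 37, 18, 9, 0, 11, 2, 33, 24, 25, 26, 17, 48, 39, 0, 41, 32, 13, 4, 25, 6, 47, 28, 19, 0, 21, 12, 43, 34, 25, 36, 27, 8, 49.
The distinct values are {0, 1, 2, 3, 4, 6, 7, 8, 9, 11, 12, 13, 14, 16, 17, 18, 19, 21, 22, 23, 24, 25, 26, 27, 28, 29, 31, 32, 33, 34, 36, 37, 38, 39, 41, 42, 43, 44, 46, 47, 48, 49}; there are 42 of them.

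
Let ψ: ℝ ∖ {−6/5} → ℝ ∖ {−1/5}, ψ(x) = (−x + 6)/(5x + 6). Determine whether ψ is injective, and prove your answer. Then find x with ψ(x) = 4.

-6/7

Suppose ψ(u) = ψ(v). Cross-multiplying: (−u + 6)(5v + 6) = (−v + 6)(5u + 6).
Expanding both sides and cancelling the symmetric terms leaves −36·(u − v) = 0. Since −36 ≠ 0, u = v. Thus ψ is injective.
Solving ψ(x) = 4: cross-multiplying gives −x + 6 = 4(5x + 6), which rearranges to −21x = 18, so x = −6/7.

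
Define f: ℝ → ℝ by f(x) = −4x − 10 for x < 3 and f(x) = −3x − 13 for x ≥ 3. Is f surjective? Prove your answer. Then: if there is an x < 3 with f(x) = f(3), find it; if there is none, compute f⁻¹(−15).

Both pieces are strictly decreasing (slopes −4 and −3), so each is injective on its own interval.
The left piece maps (−∞, 3) onto (−22, ∞); the right piece maps [3, ∞) onto (−∞, −22].
These images together cover ℝ, so f is surjective.
Because the two images are disjoint, no x < 3 has f(x) = f(3), so we compute f⁻¹(−15): −15 lies in (−22, ∞), so solve −4x − 10 = −15: x = (−15 + 10)/(−4) = 5/4.

5/4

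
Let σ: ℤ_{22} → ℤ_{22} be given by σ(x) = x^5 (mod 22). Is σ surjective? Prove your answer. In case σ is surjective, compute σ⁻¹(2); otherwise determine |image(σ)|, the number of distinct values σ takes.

6

σ(1) = 1^5 = 1.
σ(3): Repeated squaring mod 22: 3^1 ≡ 3, 3^2 ≡ 3² = 9, 3^4 ≡ 9² = 81 ≡ 15. Since 5 = 4 + 1, 3^5 ≡ 15·3: 15·3 = 45 ≡ 1. So 3^5 ≡ 1 (mod 22).
So σ(1) = σ(3) = 1 while 1 ≠ 3, so σ is not injective.
A non-injective map from the 22-element set ℤ_{22} to itself takes at most 21 distinct values, so it cannot be surjective. Thus σ is not surjective.
Since σ is not surjective, we determine |image(σ)|. Computing x^5 mod 22 for each x (by repeated squaring, reducing mod 22 at every step), the values σ(0), σ(1), …, σ(21) are: 0, 1, 10, 1, 12, 1, 10, 21, 10, 1, 10, 11, 12, 21, 12, 1, 12, 21, 10, 21, 12, 21.
The distinct values are {0, 1, 10, 11, 12, 21}; there are 6 of them.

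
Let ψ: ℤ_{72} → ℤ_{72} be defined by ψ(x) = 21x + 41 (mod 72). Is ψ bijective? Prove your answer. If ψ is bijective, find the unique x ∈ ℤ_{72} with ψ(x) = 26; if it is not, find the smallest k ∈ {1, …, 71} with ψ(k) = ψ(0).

24

By definition, ψ is injective when ψ(x_1) = ψ(x_2) forces x_1 = x_2.
We have gcd(21, 72) = 3 > 1. Taking x_1 = 0 and x_2 = 24: ψ(0) = 41 and ψ(24) = 21·24 + 41 = 545 ≡ 41 (mod 72).
So ψ(0) = ψ(24) while 0 ≠ 24, hence ψ is not injective, hence not bijective.
Since ψ is not bijective, we find the least positive k with ψ(k) = ψ(0): this means 21k ≡ 0 (mod 72), i.e. 72 ∣ 21k. Since gcd(21, 72) = 3, dividing through by 3 this holds exactly when 24 ∣ 7k, and as gcd(7, 24) = 1, exactly when 24 ∣ k.
The smallest positive such k is 24.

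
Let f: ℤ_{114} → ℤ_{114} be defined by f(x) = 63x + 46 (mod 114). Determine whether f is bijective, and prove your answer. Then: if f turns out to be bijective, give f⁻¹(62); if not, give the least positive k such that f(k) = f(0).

We have gcd(63, 114) = 3 > 1. Taking a = 0 and b = 38: f(0) = 46 and f(38) = 63·38 + 46 = 2440 ≡ 46 (mod 114).
So f(0) = f(38) while 0 ≠ 38, hence f is not injective, hence not bijective.
Since f is not bijective, we find the least positive k with f(k) = f(0): this means 63k ≡ 0 (mod 114), i.e. 114 ∣ 63k. Since gcd(63, 114) = 3, dividing through by 3 this holds exactly when 38 ∣ 21k, and as gcd(21, 38) = 1, exactly when 38 ∣ k.
The smallest positive such k is 38.

38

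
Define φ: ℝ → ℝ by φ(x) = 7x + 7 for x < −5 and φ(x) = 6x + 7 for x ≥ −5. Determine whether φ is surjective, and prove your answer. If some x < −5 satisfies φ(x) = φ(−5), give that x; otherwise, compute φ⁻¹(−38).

-45/7

Both pieces are strictly increasing (slopes 7 and 6), so each is injective on its own interval.
The left piece maps (−∞, −5) onto (−∞, −28); the right piece maps [−5, ∞) onto [−23, ∞).
The union (−∞, −28) ∪ [−23, ∞) omits the interval between −28 and −23; in particular −28 has no preimage. So φ is not surjective.
Because the two images are disjoint, no x < −5 has φ(x) = φ(−5), so we compute φ⁻¹(−38): −38 lies in (−∞, −28), so solve 7x + 7 = −38: x = (−38 − 7)/7 = −45/7.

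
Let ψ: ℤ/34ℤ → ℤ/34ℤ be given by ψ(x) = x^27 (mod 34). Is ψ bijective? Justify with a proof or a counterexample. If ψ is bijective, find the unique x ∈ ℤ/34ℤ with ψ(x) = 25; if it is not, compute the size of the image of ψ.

Computing x^27 mod 34 for each x (by repeated squaring, reducing mod 34 at every step), the values ψ(0), ψ(1), …, ψ(33) are: 0, 1, 8, 7, 30, 11, 22, 31, 2, 15, 20, 29, 6, 21, 10, 9, 16, 17, 18, 25, 24, 13, 28, 5, 14, 19, 32, 3, 12, 23, 4, 27, 26, 33.
Every element of ℤ/34ℤ appears exactly once in this list, so ψ is a bijection, and in particular bijective.
Since ψ is bijective, we read off the preimage of 25 from the same table: ψ(19) = 25, so ψ⁻¹(25) = 19.

19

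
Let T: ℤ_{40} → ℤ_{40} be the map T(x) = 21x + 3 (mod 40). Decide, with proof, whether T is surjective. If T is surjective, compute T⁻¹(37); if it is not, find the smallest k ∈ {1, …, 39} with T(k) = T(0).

Recall: T is surjective if every y in the codomain equals T(x) for some x in the domain.
Since gcd(21, 40) = 1, 21 is invertible modulo 40. Euclid's algorithm: 40 = 1·21 + 19, 21 = 1·19 + 2, 19 = 9·2 + 1; back-substituting gives 1 = 21·21 − 11·40, so 21⁻¹ ≡ 21 (mod 40).
Then y ↦ 21(y − 3) is a two-sided inverse to T, so every y ∈ ℤ_{40} has a preimage.
Thus T is surjective.
Since T is surjective, we find T⁻¹(37): we need 21x ≡ 37 − 3 ≡ 34 (mod 40). Using 21⁻¹ = 21: x ≡ 21·34 = 714 = 17·40 + 34, so x = 34.
Check: T(34) = 21·34 + 3 = 717 = 17·40 + 37 ≡ 37 (mod 40).

34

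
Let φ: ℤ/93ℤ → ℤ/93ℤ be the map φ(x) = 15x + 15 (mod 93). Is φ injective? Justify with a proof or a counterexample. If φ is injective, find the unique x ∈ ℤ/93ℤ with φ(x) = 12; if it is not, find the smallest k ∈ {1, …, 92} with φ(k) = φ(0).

31

Recall that φ is injective if φ(x_1) = φ(x_2) implies x_1 = x_2.
We have gcd(15, 93) = 3 > 1. Taking x_1 = 0 and x_2 = 31: φ(0) = 15 and φ(31) = 15·31 + 15 = 480 ≡ 15 (mod 93).
So φ(0) = φ(31) while 0 ≠ 31, therefore φ is not injective.
Since φ is not injective, we find the least positive k with φ(k) = φ(0): this means 15k ≡ 0 (mod 93), i.e. 93 ∣ 15k. Since gcd(15, 93) = 3, dividing through by 3 this holds exactly when 31 ∣ 5k, and as gcd(5, 31) = 1, exactly when 31 ∣ k.
The smallest positive such k is 31.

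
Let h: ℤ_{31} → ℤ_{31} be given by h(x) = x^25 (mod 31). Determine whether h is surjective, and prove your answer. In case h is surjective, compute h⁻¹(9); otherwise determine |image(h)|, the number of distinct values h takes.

h(1) = 1^25 = 1.
h(2): Repeated squaring mod 31: 2^1 ≡ 2, 2^2 ≡ 2² = 4, 2^4 ≡ 4² = 16, 2^8 ≡ 16² = 256 ≡ 8, 2^16 ≡ 8² = 64 ≡ 2. Since 25 = 16 + 8 + 1, 2^25 ≡ 2·8·2: 2·8 = 16, then 16·2 = 32 ≡ 1. So 2^25 ≡ 1 (mod 31).
So h(1) = h(2) = 1 while 1 ≠ 2, thus h is not injective.
A non-injective map from the 31-element set ℤ_{31} to itself takes at most 30 distinct values, so it cannot be surjective. Hence h is not surjective.
Since h is not surjective, we determine |image(h)|. Computing x^25 mod 31 for each x (by repeated squaring, reducing mod 31 at every step), the values h(0), h(1), …, h(30) are: 0, 1, 1, 6, 1, 5, 6, 25, 1, 5, 5, 26, 6, 26, 25, 30, 1, 6, 5, 25, 5, 26, 26, 30, 6, 25, 26, 30, 25, 30, 30.
The distinct values are {0, 1, 5, 6, 25, 26, 30}; there are 7 of them.

7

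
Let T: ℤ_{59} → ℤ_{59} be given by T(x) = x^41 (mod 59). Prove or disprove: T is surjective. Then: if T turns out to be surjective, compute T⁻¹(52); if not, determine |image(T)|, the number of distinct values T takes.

Since 59 is prime, the nonzero elements of ℤ_{59} form a cyclic group of order 58.
As gcd(41, 58) = 1, raising to the 41st power is a bijection on this group: if u^41 ≡ v^41 then (uv^{−1})^41 = 1, and the only element of order dividing gcd(41, 58) = 1 is 1, so u = v.
With T(0) = 0 this makes T injective on all of ℤ_{59}, hence bijective (finite equal-size domain and codomain). In particular T is surjective.
Since T is surjective, we find the preimage of 52. The inverse of x ↦ x^41 on (ℤ_{59})^× is x ↦ x^17, because 41·17 = 697 = 12·58 + 1 ≡ 1 (mod 58) and x^{58} = 1 for x ≠ 0 (Fermat). So T⁻¹(52) = 52^17 mod 59.
Repeated squaring mod 59: 52^1 ≡ 52, 52^2 ≡ 52² = 2704 ≡ 49, 52^4 ≡ 49² = 2401 ≡ 41, 52^8 ≡ 41² = 1681 ≡ 29, 52^16 ≡ 29² = 841 ≡ 15. Since 17 = 16 + 1, 52^17 ≡ 15·52: 15·52 = 780 ≡ 13. So 52^17 ≡ 13 (mod 59).
Hence T⁻¹(52) = 13.

13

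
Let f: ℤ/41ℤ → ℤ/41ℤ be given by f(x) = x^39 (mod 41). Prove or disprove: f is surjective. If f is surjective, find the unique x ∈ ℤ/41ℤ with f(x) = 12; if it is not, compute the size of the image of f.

24

Since 41 is prime, the nonzero elements of ℤ/41ℤ form a cyclic group of order 40.
As gcd(39, 40) = 1, raising to the 39th power is a bijection on this group: if x_1^39 ≡ x_2^39 then (x_1x_2^{−1})^39 = 1, and the only element of order dividing gcd(39, 40) = 1 is 1, so x_1 = x_2.
With f(0) = 0 this makes f injective on all of ℤ/41ℤ, hence bijective (finite equal-size domain and codomain). In particular f is surjective.
Since f is surjective, we find the preimage of 12. The inverse of x ↦ x^39 on (ℤ/41ℤ)^× is x ↦ x^39, because 39·39 = 1521 = 38·40 + 1 ≡ 1 (mod 40) and x^{40} = 1 for x ≠ 0 (Fermat). So f⁻¹(12) = 12^39 mod 41.
Repeated squaring mod 41: 12^1 ≡ 12, 12^2 ≡ 12² = 144 ≡ 21, 12^4 ≡ 21² = 441 ≡ 31, 12^8 ≡ 31² = 961 ≡ 18, 12^16 ≡ 18² = 324 ≡ 37, 12^32 ≡ 37² = 1369 ≡ 16. Since 39 = 32 + 4 + 2 + 1, 12^39 ≡ 16·31·21·12: 16·31 = 496 ≡ 4, then 4·21 = 84 ≡ 2, then 2·12 = 24. So 12^39 ≡ 24 (mod 41).
Hence f⁻¹(12) = 24.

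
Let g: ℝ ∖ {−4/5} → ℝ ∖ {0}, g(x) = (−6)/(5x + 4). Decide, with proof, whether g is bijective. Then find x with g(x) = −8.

-13/20

Suppose g(a) = g(b). Cross-multiplying: (−6)(5b + 4) = (−6)(5a + 4).
Expanding both sides and cancelling the symmetric terms leaves 30·(a − b) = 0. Since 30 ≠ 0, a = b. So g is injective.
For any y ≠ 0, solving y(5x + 4) = −6 for x gives a well-defined x ≠ −4/5. So g is surjective.
Thus g is bijective.
Solving g(x) = −8: cross-multiplying gives −6 = −8(5x + 4), which rearranges to 40x = −26, so x = −13/20.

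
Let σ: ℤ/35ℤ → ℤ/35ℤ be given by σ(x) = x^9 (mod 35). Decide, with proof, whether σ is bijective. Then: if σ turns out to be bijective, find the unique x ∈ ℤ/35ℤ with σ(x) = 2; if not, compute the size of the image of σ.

15

σ(4): Repeated squaring mod 35: 4^1 ≡ 4, 4^2 ≡ 4² = 16, 4^4 ≡ 16² = 256 ≡ 11, 4^8 ≡ 11² = 121 ≡ 16. Since 9 = 8 + 1, 4^9 ≡ 16·4: 16·4 = 64 ≡ 29. So 4^9 ≡ 29 (mod 35).
σ(9): Repeated squaring mod 35: 9^1 ≡ 9, 9^2 ≡ 9² = 81 ≡ 11, 9^4 ≡ 11² = 121 ≡ 16, 9^8 ≡ 16² = 256 ≡ 11. Since 9 = 8 + 1, 9^9 ≡ 11·9: 11·9 = 99 ≡ 29. So 9^9 ≡ 29 (mod 35).
So σ(4) = σ(9) = 29 while 4 ≠ 9, hence σ is not injective, hence not bijective.
Since σ is not bijective, we determine |image(σ)|. Computing x^9 mod 35 for each x (by repeated squaring, reducing mod 35 at every step), the values σ(0), σ(1), …, σ(34) are: 0, 1, 22, 13, 29, 20, 6, 7, 8, 29, 20, 1, 27, 13, 14, 15, 1, 27, 8, 34, 20, 21, 22, 8, 34, 15, 6, 27, 28, 29, 15, 6, 22, 13, 34.
The distinct values are {0, 1, 6, 7, 8, 13, 14, 15, 20, 21, 22, 27, 28, 29, 34}; there are 15 of them.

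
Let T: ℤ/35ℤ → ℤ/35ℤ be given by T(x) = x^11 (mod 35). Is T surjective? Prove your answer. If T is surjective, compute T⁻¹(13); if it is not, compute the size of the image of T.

27

Computing x^11 mod 35 for each x (by repeated squaring, reducing mod 35 at every step), the values T(0), T(1), …, T(34) are: 0, 1, 18, 12, 9, 10, 6, 28, 22, 4, 5, 16, 3, 27, 14, 15, 11, 33, 2, 24, 20, 21, 8, 32, 19, 30, 31, 13, 7, 29, 25, 26, 23, 17, 34.
Every element of ℤ/35ℤ appears exactly once in this list, so T is a bijection, and in particular surjective.
Since T is surjective, we read off the preimage of 13 from the same table: T(27) = 13, so T⁻¹(13) = 27.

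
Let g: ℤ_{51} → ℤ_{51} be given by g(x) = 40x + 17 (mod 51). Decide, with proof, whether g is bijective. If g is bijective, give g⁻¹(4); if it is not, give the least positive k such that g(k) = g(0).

29

If g(u) = g(v), then 40u ≡ 40v (mod 51). Because gcd(40, 51) = 1, we may cancel 40 to get u ≡ v (mod 51).
We now compute 40⁻¹ mod 51 explicitly. Euclid's algorithm: 51 = 1·40 + 11, 40 = 3·11 + 7, 11 = 1·7 + 4, 7 = 1·4 + 3, 4 = 1·3 + 1; back-substituting gives 1 = 37·40 − 29·51, so 40⁻¹ ≡ 37 (mod 51).
Then y ↦ 37(y − 17) is a two-sided inverse to g, so every y ∈ ℤ_{51} has a preimage.
Therefore g is bijective.
Since g is bijective, we compute g⁻¹(4): solve 40x + 17 ≡ 4 (mod 51), i.e. 40x ≡ 38 (mod 51).
Multiplying by 40⁻¹ = 37 gives x ≡ 37·38 = 1406 = 27·51 + 29 ≡ 29 (mod 51).
Check: g(29) = 40·29 + 17 = 1177 = 23·51 + 4 ≡ 4 (mod 51).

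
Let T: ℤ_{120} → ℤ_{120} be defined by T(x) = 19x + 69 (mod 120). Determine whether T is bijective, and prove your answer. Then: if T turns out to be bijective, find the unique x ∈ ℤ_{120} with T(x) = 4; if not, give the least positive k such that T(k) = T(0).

85

Suppose T(s) = T(t) in ℤ_{120}. Then 19s + 69 ≡ 19t + 69 (mod 120), hence 19(s − t) ≡ 0 (mod 120).
Since gcd(19, 120) = 1, 19 is invertible modulo 120, thus s − t ≡ 0 (mod 120), i.e. s = t.
We now compute 19⁻¹ mod 120 explicitly. Euclid's algorithm: 120 = 6·19 + 6, 19 = 3·6 + 1; back-substituting gives 1 = 19·19 − 3·120, so 19⁻¹ ≡ 19 (mod 120).
For any y ∈ ℤ_{120}, x = 19(y − 69) mod 120 satisfies T(x) = 19·19(y − 69) + 69 ≡ y (since 19·19 ≡ 1 mod 120). So every y has a preimage.
Therefore T is bijective.
Since T is bijective, we find T⁻¹(4): we need 19x ≡ 4 − 69 ≡ 55 (mod 120). Using 19⁻¹ = 19: x ≡ 19·55 = 1045 = 8·120 + 85, so x = 85.
Check: T(85) = 19·85 + 69 = 1684 = 14·120 + 4 ≡ 4 (mod 120).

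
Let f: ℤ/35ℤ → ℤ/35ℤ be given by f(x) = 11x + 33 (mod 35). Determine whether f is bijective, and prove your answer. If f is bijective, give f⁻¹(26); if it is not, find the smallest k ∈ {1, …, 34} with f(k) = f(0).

28

If f(a) = f(b), then 11a ≡ 11b (mod 35). Because gcd(11, 35) = 1, we may cancel 11 to get a ≡ b (mod 35).
We now compute 11⁻¹ mod 35 explicitly. Euclid's algorithm: 35 = 3·11 + 2, 11 = 5·2 + 1; back-substituting gives 1 = 16·11 − 5·35, so 11⁻¹ ≡ 16 (mod 35).
For any y ∈ ℤ/35ℤ, x = 16(y − 33) mod 35 satisfies f(x) = 11·16(y − 33) + 33 ≡ y (since 11·16 ≡ 1 mod 35). So every y has a preimage.
Hence f is bijective.
Since f is bijective, we find f⁻¹(26): we need 11x ≡ 26 − 33 ≡ 28 (mod 35). Using 11⁻¹ = 16: x ≡ 16·28 = 448 = 12·35 + 28, so x = 28.
Check: f(28) = 11·28 + 33 = 341 = 9·35 + 26 ≡ 26 (mod 35).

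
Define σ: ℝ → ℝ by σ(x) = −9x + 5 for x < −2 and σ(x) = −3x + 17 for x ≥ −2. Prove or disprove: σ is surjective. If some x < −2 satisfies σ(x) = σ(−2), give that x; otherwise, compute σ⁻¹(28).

Both pieces are strictly decreasing (slopes −9 and −3), so each is injective on its own interval.
The left piece maps (−∞, −2) onto (23, ∞); the right piece maps [−2, ∞) onto (−∞, 23].
These images together cover ℝ, so σ is surjective.
Because the two images are disjoint, no x < −2 has σ(x) = σ(−2), so we compute σ⁻¹(28): 28 lies in (23, ∞), so solve −9x + 5 = 28: x = (28 − 5)/(−9) = −23/9.

-23/9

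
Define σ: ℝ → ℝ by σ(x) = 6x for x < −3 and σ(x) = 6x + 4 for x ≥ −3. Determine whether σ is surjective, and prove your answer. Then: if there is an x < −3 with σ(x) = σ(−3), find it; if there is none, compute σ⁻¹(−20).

-10/3

Both pieces are strictly increasing (slopes 6 and 6), so each is injective on its own interval.
The left piece maps (−∞, −3) onto (−∞, −18); the right piece maps [−3, ∞) onto [−14, ∞).
The union (−∞, −18) ∪ [−14, ∞) omits the interval between −18 and −14; in particular −18 has no preimage. So σ is not surjective.
Because the two images are disjoint, no x < −3 has σ(x) = σ(−3), so we compute σ⁻¹(−20): −20 lies in (−∞, −18), so solve 6x = −20: x = (−20 − 0)/6 = −10/3.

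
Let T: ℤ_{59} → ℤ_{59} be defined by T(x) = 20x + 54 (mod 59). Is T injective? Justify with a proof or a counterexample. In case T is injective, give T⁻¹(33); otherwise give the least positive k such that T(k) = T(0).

If T(u) = T(v), then 20u ≡ 20v (mod 59). Because gcd(20, 59) = 1, we may cancel 20 to get u ≡ v (mod 59).
Thus T is injective.
We now compute 20⁻¹ mod 59 explicitly. Euclid's algorithm: 59 = 2·20 + 19, 20 = 1·19 + 1; back-substituting gives 1 = 3·20 − 1·59, so 20⁻¹ ≡ 3 (mod 59).
Since T is injective, we find T⁻¹(33): we need 20x ≡ 33 − 54 ≡ 38 (mod 59). Using 20⁻¹ = 3: x ≡ 3·38 = 114 = 1·59 + 55, so x = 55.
Check: T(55) = 20·55 + 54 = 1154 = 19·59 + 33 ≡ 33 (mod 59).

55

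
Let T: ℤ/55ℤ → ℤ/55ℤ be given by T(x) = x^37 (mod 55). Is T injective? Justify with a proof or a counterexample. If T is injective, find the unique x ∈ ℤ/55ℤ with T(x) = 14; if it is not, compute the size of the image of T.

49

Computing x^37 mod 55 for each x (by repeated squaring, reducing mod 55 at every step), the values T(0), T(1), …, T(54) are: 0, 1, 7, 53, 49, 25, 41, 17, 13, 4, 10, 11, 12, 18, 9, 5, 36, 52, 28, 24, 15, 21, 22, 23, 29, 20, 16, 47, 8, 39, 35, 26, 32, 33, 34, 40, 31, 27, 3, 19, 50, 46, 37, 43, 44, 45, 51, 42, 38, 14, 30, 6, 2, 48, 54.
Every element of ℤ/55ℤ appears exactly once in this list, so T is a bijection, and in particular injective.
Since T is injective, we read off the preimage of 14 from the same table: T(49) = 14, so T⁻¹(14) = 49.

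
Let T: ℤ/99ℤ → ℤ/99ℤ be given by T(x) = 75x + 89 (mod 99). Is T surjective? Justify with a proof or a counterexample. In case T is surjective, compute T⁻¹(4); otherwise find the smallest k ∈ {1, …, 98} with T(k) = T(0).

33

Recall that surjectivity means every element of the codomain has a preimage under T.
Since gcd(75, 99) = 3, we have 75x ≡ 0 (mod 3) for all x, so T(x) ≡ 2 (mod 3).
But 0 ≢ 2 (mod 3), so 0 ∈ ℤ/99ℤ has no preimage. Therefore T is not surjective.
Since T is not surjective, we find the least positive k with T(k) = T(0): this means 75k ≡ 0 (mod 99), i.e. 99 ∣ 75k. Since gcd(75, 99) = 3, dividing through by 3 this holds exactly when 33 ∣ 25k, and as gcd(25, 33) = 1, exactly when 33 ∣ k.
The smallest positive such k is 33.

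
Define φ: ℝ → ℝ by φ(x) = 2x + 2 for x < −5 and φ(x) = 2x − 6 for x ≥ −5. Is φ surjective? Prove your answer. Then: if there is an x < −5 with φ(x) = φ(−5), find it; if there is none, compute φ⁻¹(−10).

-9

Both pieces are strictly increasing (slopes 2 and 2), so each is injective on its own interval.
The left piece maps (−∞, −5) onto (−∞, −8); the right piece maps [−5, ∞) onto [−16, ∞).
The union (−∞, −8) ∪ [−16, ∞) covers ℝ, so φ is surjective.
For the follow-up: the images overlap, so an x < −5 with φ(x) = φ(−5) exists. φ(−5) = −16; solving 2x + 2 = −16 for x < −5 gives x = (−16 − 2)/2 = −9.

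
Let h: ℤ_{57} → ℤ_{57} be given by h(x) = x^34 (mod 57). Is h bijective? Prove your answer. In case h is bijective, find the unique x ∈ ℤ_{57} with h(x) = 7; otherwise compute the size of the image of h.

20

h(8): Repeated squaring mod 57: 8^1 ≡ 8, 8^2 ≡ 8² = 64 ≡ 7, 8^4 ≡ 7² = 49, 8^8 ≡ 49² = 2401 ≡ 7, 8^16 ≡ 7² = 49, 8^32 ≡ 49² = 2401 ≡ 7. Since 34 = 32 + 2, 8^34 ≡ 7·7: 7·7 = 49. So 8^34 ≡ 49 (mod 57).
h(11): Repeated squaring mod 57: 11^1 ≡ 11, 11^2 ≡ 11² = 121 ≡ 7, 11^4 ≡ 7² = 49, 11^8 ≡ 49² = 2401 ≡ 7, 11^16 ≡ 7² = 49, 11^32 ≡ 49² = 2401 ≡ 7. Since 34 = 32 + 2, 11^34 ≡ 7·7: 7·7 = 49. So 11^34 ≡ 49 (mod 57).
So h(8) = h(11) = 49 while 8 ≠ 11, therefore h is not injective, hence not bijective.
Since h is not bijective, we determine |image(h)|. Computing x^34 mod 57 for each x (by repeated squaring, reducing mod 57 at every step), the values h(0), h(1), …, h(56) are: 0, 1, 43, 36, 25, 16, 9, 7, 49, 42, 4, 49, 45, 28, 16, 6, 55, 43, 39, 19, 1, 24, 55, 25, 54, 28, 7, 30, 4, 4, 30, 7, 28, 54, 25, 55, 24, 1, 19, 39, 43, 55, 6, 16, 28, 45, 49, 4, 42, 49, 7, 9, 16, 25, 36, 43, 1.
The distinct values are {0, 1, 4, 6, 7, 9, 16, 19, 24, 25, 28, 30, 36, 39, 42, 43, 45, 49, 54, 55}; there are 20 of them.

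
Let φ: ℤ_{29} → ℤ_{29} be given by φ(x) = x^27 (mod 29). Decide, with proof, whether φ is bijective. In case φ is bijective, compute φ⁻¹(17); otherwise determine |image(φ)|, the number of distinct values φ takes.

12

Since 29 is prime, the nonzero elements of ℤ_{29} form a cyclic group of order 28.
As gcd(27, 28) = 1, raising to the 27th power is a bijection on this group: if x_1^27 ≡ x_2^27 then (x_1x_2^{−1})^27 = 1, and the only element of order dividing gcd(27, 28) = 1 is 1, so x_1 = x_2.
With φ(0) = 0 this makes φ injective on all of ℤ_{29}, hence bijective (finite equal-size domain and codomain). In particular φ is bijective.
Since φ is bijective, we find the preimage of 17. The inverse of x ↦ x^27 on (ℤ_{29})^× is x ↦ x^27, because 27·27 = 729 = 26·28 + 1 ≡ 1 (mod 28) and x^{28} = 1 for x ≠ 0 (Fermat). So φ⁻¹(17) = 17^27 mod 29.
Repeated squaring mod 29: 17^1 ≡ 17, 17^2 ≡ 17² = 289 ≡ 28, 17^4 ≡ 28² = 784 ≡ 1, 17^8 ≡ 1² = 1, 17^16 ≡ 1² = 1. Since 27 = 16 + 8 + 2 + 1, 17^27 ≡ 1·1·28·17: 1·1 = 1, then 1·28 = 28, then 28·17 = 476 ≡ 12. So 17^27 ≡ 12 (mod 29).
Hence φ⁻¹(17) = 12.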